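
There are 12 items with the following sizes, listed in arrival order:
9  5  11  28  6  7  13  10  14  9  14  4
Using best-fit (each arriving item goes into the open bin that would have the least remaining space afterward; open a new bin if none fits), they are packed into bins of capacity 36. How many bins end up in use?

  9 → bin 1 (new)  [load 9/36]
  5 → bin 1  [load 14/36]
  11 → bin 1  [load 25/36]
  28 → bin 2 (new)  [load 28/36]
  6 → bin 2  [load 34/36]
  7 → bin 1  [load 32/36]
  13 → bin 3 (new)  [load 13/36]
  10 → bin 3  [load 23/36]
  14 → bin 4 (new)  [load 14/36]
  9 → bin 3  [load 32/36]
  14 → bin 4  [load 28/36]
  4 → bin 1  [load 36/36]
4 bins opened.

4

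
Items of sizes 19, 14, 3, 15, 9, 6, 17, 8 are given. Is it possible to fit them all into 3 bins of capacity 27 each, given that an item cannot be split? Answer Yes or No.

Total = 91; ⌈91/27⌉ = 4.
At least 4 bins are required, but only 3 are allowed.

No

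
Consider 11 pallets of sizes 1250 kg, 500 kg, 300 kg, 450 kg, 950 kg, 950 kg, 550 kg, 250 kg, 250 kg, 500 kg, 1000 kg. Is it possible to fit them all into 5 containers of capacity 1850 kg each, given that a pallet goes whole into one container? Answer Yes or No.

A valid assignment using 4 containers:
  container 1: 1250 + 550 = 1800
  container 2: 1000 + 500 + 300 = 1800
  container 3: 950 + 500 + 250 = 1700
  container 4: 950 + 450 + 250 = 1650
That uses only 4 ≤ 5, so 5 containers are enough.

Yes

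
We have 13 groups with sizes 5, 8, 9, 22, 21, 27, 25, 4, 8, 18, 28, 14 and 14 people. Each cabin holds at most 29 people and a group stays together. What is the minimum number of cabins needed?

Total = 28 + 27 + 25 + 22 + 21 + 18 + 14 + 14 + 9 + 8 + 8 + 5 + 4 = 203 people.
Lower bound: ⌈203/29⌉ = 7 cabins.
A packing using 8 cabins:
  cabin 1: 28 = 28
  cabin 2: 27 = 27
  cabin 3: 25 + 4 = 29
  cabin 4: 22 + 5 = 27
  cabin 5: 21 + 8 = 29
  cabin 6: 18 + 9 = 27
  cabin 7: 14 + 14 = 28
  cabin 8: 8 = 8
No arrangement into 7 cabins stays within capacity, so 8 is optimal.

8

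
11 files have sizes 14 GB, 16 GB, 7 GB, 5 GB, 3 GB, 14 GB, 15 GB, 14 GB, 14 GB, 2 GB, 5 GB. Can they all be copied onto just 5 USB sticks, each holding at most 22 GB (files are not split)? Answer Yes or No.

No

Total = 109 GB; ⌈109/22⌉ = 5.
6 files each exceed half the capacity and cannot share a USB stick, forcing at least 6 USB sticks.
At least 6 USB sticks are required, but only 5 are allowed.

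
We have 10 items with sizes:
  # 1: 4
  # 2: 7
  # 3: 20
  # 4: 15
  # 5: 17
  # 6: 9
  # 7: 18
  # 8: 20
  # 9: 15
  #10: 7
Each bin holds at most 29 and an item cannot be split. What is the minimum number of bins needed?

6

Total = 20 + 20 + 18 + 17 + 15 + 15 + 9 + 7 + 7 + 4 = 132.
Lower bound: ⌈132/29⌉ = 5 bins.
Also, 6 items each exceed 29/2, and no two of those can share a bin, so at least 6 bins are needed.
A packing using 6 bins:
  bin 1: 20 + 9 = 29
  bin 2: 20 + 7 = 27
  bin 3: 18 + 7 + 4 = 29
  bin 4: 17 = 17
  bin 5: 15 = 15
  bin 6: 15 = 15
This matches the lower bound, so 6 is optimal.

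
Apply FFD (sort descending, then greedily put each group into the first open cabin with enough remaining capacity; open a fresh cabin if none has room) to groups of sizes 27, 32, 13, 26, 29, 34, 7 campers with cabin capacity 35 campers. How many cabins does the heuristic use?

6

Sorted descending: 34, 32, 29, 27, 26, 13, 7.
  34 → cabin 1 (new)  [load 34/35]
  32 → cabin 2 (new)  [load 32/35]
  29 → cabin 3 (new)  [load 29/35]
  27 → cabin 4 (new)  [load 27/35]
  26 → cabin 5 (new)  [load 26/35]
  13 → cabin 6 (new)  [load 13/35]
  7 → cabin 4  [load 34/35]
6 cabins opened.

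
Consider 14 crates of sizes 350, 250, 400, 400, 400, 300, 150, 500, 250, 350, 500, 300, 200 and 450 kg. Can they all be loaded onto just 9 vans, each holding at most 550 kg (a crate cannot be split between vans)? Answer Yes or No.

No

Total = 4800 kg; ⌈4800/550⌉ = 9.
10 crates each exceed half the capacity and cannot share a van, forcing at least 10 vans.
At least 10 vans are required, but only 9 are allowed.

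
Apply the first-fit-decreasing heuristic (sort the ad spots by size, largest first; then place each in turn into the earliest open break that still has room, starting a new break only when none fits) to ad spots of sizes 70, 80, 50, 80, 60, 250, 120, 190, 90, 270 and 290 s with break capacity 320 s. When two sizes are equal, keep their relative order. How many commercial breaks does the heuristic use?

5

Sorted descending: 290, 270, 250, 190, 120, 90, 80, 80, 70, 60, 50.
  290 → break 1 (new)  [load 290/320]
  270 → break 2 (new)  [load 270/320]
  250 → break 3 (new)  [load 250/320]
  190 → break 4 (new)  [load 190/320]
  120 → break 4  [load 310/320]
  90 → break 5 (new)  [load 90/320]
  80 → break 5  [load 170/320]
  80 → break 5  [load 250/320]
  70 → break 3  [load 320/320]
  60 → break 5  [load 310/320]
  50 → break 2  [load 320/320]
5 commercial breaks opened.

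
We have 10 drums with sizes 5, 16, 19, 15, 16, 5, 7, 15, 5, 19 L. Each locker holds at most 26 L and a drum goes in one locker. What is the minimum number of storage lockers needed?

Total = 19 + 19 + 16 + 16 + 15 + 15 + 7 + 5 + 5 + 5 = 122 L.
Lower bound: ⌈122/26⌉ = 5 storage lockers.
Also, 6 drums each exceed 13 L, and no two of those can share a locker, so at least 6 storage lockers are needed.
A packing using 6 storage lockers:
  locker 1: 19 + 7 = 26
  locker 2: 19 + 5 = 24
  locker 3: 16 + 5 + 5 = 26
  locker 4: 16 = 16
  locker 5: 15 = 15
  locker 6: 15 = 15
This matches the lower bound, so 6 is optimal.

6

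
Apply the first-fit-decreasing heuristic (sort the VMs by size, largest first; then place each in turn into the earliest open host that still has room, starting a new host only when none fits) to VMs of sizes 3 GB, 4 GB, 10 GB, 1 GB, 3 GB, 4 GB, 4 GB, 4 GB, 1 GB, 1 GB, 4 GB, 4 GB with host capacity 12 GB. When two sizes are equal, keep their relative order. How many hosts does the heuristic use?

4

Sorted descending: 10, 4, 4, 4, 4, 4, 4, 3, 3, 1, 1, 1.
  10 → host 1 (new)  [load 10/12]
  4 → host 2 (new)  [load 4/12]
  4 → host 2  [load 8/12]
  4 → host 2  [load 12/12]
  4 → host 3 (new)  [load 4/12]
  4 → host 3  [load 8/12]
  4 → host 3  [load 12/12]
  3 → host 4 (new)  [load 3/12]
  3 → host 4  [load 6/12]
  1 → host 1  [load 11/12]
  1 → host 1  [load 12/12]
  1 → host 4  [load 7/12]
4 hosts opened.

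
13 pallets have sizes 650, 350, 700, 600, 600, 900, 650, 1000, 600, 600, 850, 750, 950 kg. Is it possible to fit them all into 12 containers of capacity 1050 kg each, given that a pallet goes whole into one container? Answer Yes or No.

A valid assignment using 12 containers:
  container 1: 1000 = 1000
  container 2: 950 = 950
  container 3: 900 = 900
  container 4: 850 = 850
  container 5: 750 = 750
  container 6: 700 + 350 = 1050
  container 7: 650 = 650
  container 8: 650 = 650
  container 9: 600 = 600
  container 10: 600 = 600
  container 11: 600 = 600
  container 12: 600 = 600
Every load is within 1050 kg, so 12 containers suffice.

Yes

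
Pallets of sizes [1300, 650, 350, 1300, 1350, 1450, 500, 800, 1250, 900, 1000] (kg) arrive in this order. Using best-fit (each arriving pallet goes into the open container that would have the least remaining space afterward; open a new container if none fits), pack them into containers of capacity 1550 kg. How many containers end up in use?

  1300 → container 1 (new)  [load 1300/1550]
  650 → container 2 (new)  [load 650/1550]
  350 → container 2  [load 1000/1550]
  1300 → container 3 (new)  [load 1300/1550]
  1350 → container 4 (new)  [load 1350/1550]
  1450 → container 5 (new)  [load 1450/1550]
  500 → container 2  [load 1500/1550]
  800 → container 6 (new)  [load 800/1550]
  1250 → container 7 (new)  [load 1250/1550]
  900 → container 8 (new)  [load 900/1550]
  1000 → container 9 (new)  [load 1000/1550]
9 containers opened.

9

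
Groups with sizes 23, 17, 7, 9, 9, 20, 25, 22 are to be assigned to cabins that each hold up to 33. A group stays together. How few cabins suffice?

5

Total = 25 + 23 + 22 + 20 + 17 + 9 + 9 + 7 = 132.
Lower bound: ⌈132/33⌉ = 4 cabins.
Also, 5 groups each exceed 33/2, and no two of those can share a cabin, so at least 5 cabins are needed.
A packing using 5 cabins:
  cabin 1: 25 + 7 = 32
  cabin 2: 23 + 9 = 32
  cabin 3: 22 + 9 = 31
  cabin 4: 20 = 20
  cabin 5: 17 = 17
This matches the lower bound, so 5 is optimal.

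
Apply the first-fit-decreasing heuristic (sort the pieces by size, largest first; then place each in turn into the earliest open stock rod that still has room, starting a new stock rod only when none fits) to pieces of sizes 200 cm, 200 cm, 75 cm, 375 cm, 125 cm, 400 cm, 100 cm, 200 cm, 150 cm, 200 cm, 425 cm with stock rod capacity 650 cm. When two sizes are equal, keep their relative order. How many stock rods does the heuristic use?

Sorted descending: 425, 400, 375, 200, 200, 200, 200, 150, 125, 100, 75.
  425 → stock rod 1 (new)  [load 425/650]
  400 → stock rod 2 (new)  [load 400/650]
  375 → stock rod 3 (new)  [load 375/650]
  200 → stock rod 1  [load 625/650]
  200 → stock rod 2  [load 600/650]
  200 → stock rod 3  [load 575/650]
  200 → stock rod 4 (new)  [load 200/650]
  150 → stock rod 4  [load 350/650]
  125 → stock rod 4  [load 475/650]
  100 → stock rod 4  [load 575/650]
  75 → stock rod 3  [load 650/650]
4 stock rods opened.

4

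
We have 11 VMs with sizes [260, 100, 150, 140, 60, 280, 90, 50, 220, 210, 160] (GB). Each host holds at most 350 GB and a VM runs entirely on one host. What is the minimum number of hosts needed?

6

Total = 280 + 260 + 220 + 210 + 160 + 150 + 140 + 100 + 90 + 60 + 50 = 1720 GB.
Lower bound: ⌈1720/350⌉ = 5 hosts.
A packing using 6 hosts:
  host 1: 280 + 60 = 340
  host 2: 260 + 90 = 350
  host 3: 220 + 100 = 320
  host 4: 210 + 140 = 350
  host 5: 160 + 150 = 310
  host 6: 50 = 50
No arrangement into 5 hosts stays within capacity, so 6 is optimal.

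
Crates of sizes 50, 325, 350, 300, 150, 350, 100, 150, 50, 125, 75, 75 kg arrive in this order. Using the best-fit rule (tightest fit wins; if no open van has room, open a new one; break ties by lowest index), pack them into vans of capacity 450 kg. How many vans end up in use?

5

  50 → van 1 (new)  [load 50/450]
  325 → van 1  [load 375/450]
  350 → van 2 (new)  [load 350/450]
  300 → van 3 (new)  [load 300/450]
  150 → van 3  [load 450/450]
  350 → van 4 (new)  [load 350/450]
  100 → van 2  [load 450/450]
  150 → van 5 (new)  [load 150/450]
  50 → van 1  [load 425/450]
  125 → van 5  [load 275/450]
  75 → van 4  [load 425/450]
  75 → van 5  [load 350/450]
5 vans opened.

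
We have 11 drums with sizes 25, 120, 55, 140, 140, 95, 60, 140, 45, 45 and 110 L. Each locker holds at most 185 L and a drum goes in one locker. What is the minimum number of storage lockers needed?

Total = 140 + 140 + 140 + 120 + 110 + 95 + 60 + 55 + 45 + 45 + 25 = 975 L.
Lower bound: ⌈975/185⌉ = 6 storage lockers.
A packing using 6 storage lockers:
  locker 1: 140 + 45 = 185
  locker 2: 140 + 45 = 185
  locker 3: 140 + 25 = 165
  locker 4: 120 + 60 = 180
  locker 5: 110 + 55 = 165
  locker 6: 95 = 95
This matches the lower bound, so 6 is optimal.

6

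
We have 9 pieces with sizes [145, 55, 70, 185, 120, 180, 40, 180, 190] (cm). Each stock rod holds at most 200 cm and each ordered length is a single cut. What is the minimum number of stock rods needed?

7

Total = 190 + 185 + 180 + 180 + 145 + 120 + 70 + 55 + 40 = 1165 cm.
Lower bound: ⌈1165/200⌉ = 6 stock rods.
A packing using 7 stock rods:
  stock rod 1: 190 = 190
  stock rod 2: 185 = 185
  stock rod 3: 180 = 180
  stock rod 4: 180 = 180
  stock rod 5: 145 + 55 = 200
  stock rod 6: 120 + 70 = 190
  stock rod 7: 40 = 40
No arrangement into 6 stock rods stays within capacity, so 7 is optimal.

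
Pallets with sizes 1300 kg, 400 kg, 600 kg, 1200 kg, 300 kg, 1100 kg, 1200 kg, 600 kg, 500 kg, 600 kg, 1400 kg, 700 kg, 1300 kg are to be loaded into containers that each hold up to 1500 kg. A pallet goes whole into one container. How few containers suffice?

Total = 1400 + 1300 + 1300 + 1200 + 1200 + 1100 + 700 + 600 + 600 + 600 + 500 + 400 + 300 = 11200 kg.
Lower bound: ⌈11200/1500⌉ = 8 containers.
A packing using 9 containers:
  container 1: 1400 = 1400
  container 2: 1300 = 1300
  container 3: 1300 = 1300
  container 4: 1200 + 300 = 1500
  container 5: 1200 = 1200
  container 6: 1100 + 400 = 1500
  container 7: 700 + 600 = 1300
  container 8: 600 + 600 = 1200
  container 9: 500 = 500
No arrangement into 8 containers stays within capacity, so 9 is optimal.

9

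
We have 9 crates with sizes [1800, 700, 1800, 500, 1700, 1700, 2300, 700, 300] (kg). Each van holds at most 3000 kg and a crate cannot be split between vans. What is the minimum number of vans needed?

5

Total = 2300 + 1800 + 1800 + 1700 + 1700 + 700 + 700 + 500 + 300 = 11500 kg.
Lower bound: ⌈11500/3000⌉ = 4 vans.
Also, 5 crates each exceed 1500 kg, and no two of those can share a van, so at least 5 vans are needed.
A packing using 5 vans:
  van 1: 2300 + 700 = 3000
  van 2: 1800 + 700 + 500 = 3000
  van 3: 1800 + 300 = 2100
  van 4: 1700 = 1700
  van 5: 1700 = 1700
This matches the lower bound, so 5 is optimal.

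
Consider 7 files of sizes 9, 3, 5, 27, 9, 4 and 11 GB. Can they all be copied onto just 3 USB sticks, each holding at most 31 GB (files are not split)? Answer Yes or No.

Yes

A valid assignment using 3 USB sticks:
  USB stick 1: 27 + 4 = 31
  USB stick 2: 11 + 9 + 9 = 29
  USB stick 3: 5 + 3 = 8
Every load is within 31 GB, so 3 USB sticks suffice.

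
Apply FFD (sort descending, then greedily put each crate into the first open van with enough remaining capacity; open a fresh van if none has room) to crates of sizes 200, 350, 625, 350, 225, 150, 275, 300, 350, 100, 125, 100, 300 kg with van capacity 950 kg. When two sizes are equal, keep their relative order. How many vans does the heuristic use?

4

Sorted descending: 625, 350, 350, 350, 300, 300, 275, 225, 200, 150, 125, 100, 100.
  625 → van 1 (new)  [load 625/950]
  350 → van 2 (new)  [load 350/950]
  350 → van 2  [load 700/950]
  350 → van 3 (new)  [load 350/950]
  300 → van 1  [load 925/950]
  300 → van 3  [load 650/950]
  275 → van 3  [load 925/950]
  225 → van 2  [load 925/950]
  200 → van 4 (new)  [load 200/950]
  150 → van 4  [load 350/950]
  125 → van 4  [load 475/950]
  100 → van 4  [load 575/950]
  100 → van 4  [load 675/950]
4 vans opened.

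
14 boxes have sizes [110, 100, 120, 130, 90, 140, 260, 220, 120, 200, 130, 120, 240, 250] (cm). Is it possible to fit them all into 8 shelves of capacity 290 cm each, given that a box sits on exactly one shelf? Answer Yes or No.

No

Total = 2230 cm; ⌈2230/290⌉ = 8.
The bound of 8 does not rule out 8, but exhaustive search shows no assignment into 8 shelves of capacity 290 cm exists — the minimum is 9.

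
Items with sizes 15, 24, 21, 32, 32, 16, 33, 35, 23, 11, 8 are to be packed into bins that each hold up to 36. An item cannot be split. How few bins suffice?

8

Total = 35 + 33 + 32 + 32 + 24 + 23 + 21 + 16 + 15 + 11 + 8 = 250.
Lower bound: ⌈250/36⌉ = 7 bins.
A packing using 8 bins:
  bin 1: 35 = 35
  bin 2: 33 = 33
  bin 3: 32 = 32
  bin 4: 32 = 32
  bin 5: 24 + 11 = 35
  bin 6: 23 + 8 = 31
  bin 7: 21 + 15 = 36
  bin 8: 16 = 16
No arrangement into 7 bins stays within capacity, so 8 is optimal.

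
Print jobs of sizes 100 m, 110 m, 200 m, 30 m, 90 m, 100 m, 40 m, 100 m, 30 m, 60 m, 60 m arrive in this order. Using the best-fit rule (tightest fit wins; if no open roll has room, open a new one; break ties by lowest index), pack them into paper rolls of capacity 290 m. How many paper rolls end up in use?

  100 → roll 1 (new)  [load 100/290]
  110 → roll 1  [load 210/290]
  200 → roll 2 (new)  [load 200/290]
  30 → roll 1  [load 240/290]
  90 → roll 2  [load 290/290]
  100 → roll 3 (new)  [load 100/290]
  40 → roll 1  [load 280/290]
  100 → roll 3  [load 200/290]
  30 → roll 3  [load 230/290]
  60 → roll 3  [load 290/290]
  60 → roll 4 (new)  [load 60/290]
4 paper rolls opened.

4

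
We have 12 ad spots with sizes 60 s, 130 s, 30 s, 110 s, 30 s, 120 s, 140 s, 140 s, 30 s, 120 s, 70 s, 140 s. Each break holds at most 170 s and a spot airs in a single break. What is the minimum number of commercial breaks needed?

Total = 140 + 140 + 140 + 130 + 120 + 120 + 110 + 70 + 60 + 30 + 30 + 30 = 1120 s.
Lower bound: ⌈1120/170⌉ = 7 commercial breaks.
A packing using 8 commercial breaks:
  break 1: 140 + 30 = 170
  break 2: 140 + 30 = 170
  break 3: 140 + 30 = 170
  break 4: 130 = 130
  break 5: 120 = 120
  break 6: 120 = 120
  break 7: 110 + 60 = 170
  break 8: 70 = 70
No arrangement into 7 commercial breaks stays within capacity, so 8 is optimal.

8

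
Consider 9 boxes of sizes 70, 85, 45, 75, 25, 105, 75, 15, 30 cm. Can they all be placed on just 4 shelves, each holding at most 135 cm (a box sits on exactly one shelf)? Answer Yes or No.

Total = 525 cm; ⌈525/135⌉ = 4.
5 boxes each exceed half the capacity and cannot share a shelf, forcing at least 5 shelves.
At least 5 shelves are required, but only 4 are allowed.

No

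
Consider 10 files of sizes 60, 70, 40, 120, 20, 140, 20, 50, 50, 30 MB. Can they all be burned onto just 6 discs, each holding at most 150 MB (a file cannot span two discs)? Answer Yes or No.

Yes

A valid assignment using 5 discs:
  disc 1: 140 = 140
  disc 2: 120 + 30 = 150
  disc 3: 70 + 60 + 20 = 150
  disc 4: 50 + 50 + 40 = 140
  disc 5: 20 = 20
That uses only 5 ≤ 6, so 6 discs are enough.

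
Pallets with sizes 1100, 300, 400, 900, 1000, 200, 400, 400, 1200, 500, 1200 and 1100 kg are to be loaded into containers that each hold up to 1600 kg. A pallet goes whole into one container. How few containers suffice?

Total = 1200 + 1200 + 1100 + 1100 + 1000 + 900 + 500 + 400 + 400 + 400 + 300 + 200 = 8700 kg.
Lower bound: ⌈8700/1600⌉ = 6 containers.
A packing using 6 containers:
  container 1: 1200 + 400 = 1600
  container 2: 1200 + 400 = 1600
  container 3: 1100 + 500 = 1600
  container 4: 1100 + 400 = 1500
  container 5: 1000 + 300 + 200 = 1500
  container 6: 900 = 900
This matches the lower bound, so 6 is optimal.

6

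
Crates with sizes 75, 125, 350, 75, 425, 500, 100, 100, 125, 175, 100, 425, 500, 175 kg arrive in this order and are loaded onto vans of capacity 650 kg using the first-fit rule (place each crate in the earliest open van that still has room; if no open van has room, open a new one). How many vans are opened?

  75 → van 1 (new)  [load 75/650]
  125 → van 1  [load 200/650]
  350 → van 1  [load 550/650]
  75 → van 1  [load 625/650]
  425 → van 2 (new)  [load 425/650]
  500 → van 3 (new)  [load 500/650]
  100 → van 2  [load 525/650]
  100 → van 2  [load 625/650]
  125 → van 3  [load 625/650]
  175 → van 4 (new)  [load 175/650]
  100 → van 4  [load 275/650]
  425 → van 5 (new)  [load 425/650]
  500 → van 6 (new)  [load 500/650]
  175 → van 4  [load 450/650]
6 vans opened.

6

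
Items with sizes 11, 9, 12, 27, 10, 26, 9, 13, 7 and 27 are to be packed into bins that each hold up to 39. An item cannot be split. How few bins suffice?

4

Total = 27 + 27 + 26 + 13 + 12 + 11 + 10 + 9 + 9 + 7 = 151.
Lower bound: ⌈151/39⌉ = 4 bins.
A packing using 4 bins:
  bin 1: 27 + 12 = 39
  bin 2: 27 + 11 = 38
  bin 3: 26 + 13 = 39
  bin 4: 10 + 9 + 9 + 7 = 35
This matches the lower bound, so 4 is optimal.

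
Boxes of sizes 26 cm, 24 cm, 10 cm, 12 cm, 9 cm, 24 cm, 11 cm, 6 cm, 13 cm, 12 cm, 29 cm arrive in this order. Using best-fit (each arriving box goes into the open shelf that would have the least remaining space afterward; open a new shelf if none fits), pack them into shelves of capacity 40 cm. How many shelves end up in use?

  26 → shelf 1 (new)  [load 26/40]
  24 → shelf 2 (new)  [load 24/40]
  10 → shelf 1  [load 36/40]
  12 → shelf 2  [load 36/40]
  9 → shelf 3 (new)  [load 9/40]
  24 → shelf 3  [load 33/40]
  11 → shelf 4 (new)  [load 11/40]
  6 → shelf 3  [load 39/40]
  13 → shelf 4  [load 24/40]
  12 → shelf 4  [load 36/40]
  29 → shelf 5 (new)  [load 29/40]
5 shelves opened.

5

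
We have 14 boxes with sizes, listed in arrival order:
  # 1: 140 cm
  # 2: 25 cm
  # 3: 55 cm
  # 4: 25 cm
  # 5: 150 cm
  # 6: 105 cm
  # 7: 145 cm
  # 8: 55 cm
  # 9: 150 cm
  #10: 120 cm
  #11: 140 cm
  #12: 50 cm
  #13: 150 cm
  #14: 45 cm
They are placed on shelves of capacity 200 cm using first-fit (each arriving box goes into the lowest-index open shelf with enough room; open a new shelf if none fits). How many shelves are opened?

8

  140 → shelf 1 (new)  [load 140/200]
  25 → shelf 1  [load 165/200]
  55 → shelf 2 (new)  [load 55/200]
  25 → shelf 1  [load 190/200]
  150 → shelf 3 (new)  [load 150/200]
  105 → shelf 2  [load 160/200]
  145 → shelf 4 (new)  [load 145/200]
  55 → shelf 4  [load 200/200]
  150 → shelf 5 (new)  [load 150/200]
  120 → shelf 6 (new)  [load 120/200]
  140 → shelf 7 (new)  [load 140/200]
  50 → shelf 3  [load 200/200]
  150 → shelf 8 (new)  [load 150/200]
  45 → shelf 5  [load 195/200]
8 shelves opened.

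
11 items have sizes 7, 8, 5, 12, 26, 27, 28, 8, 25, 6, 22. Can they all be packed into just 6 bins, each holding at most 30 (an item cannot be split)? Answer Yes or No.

No

Total = 174; ⌈174/30⌉ = 6.
The bound of 6 does not rule out 6, but exhaustive search shows no assignment into 6 bins of capacity 30 exists — the minimum is 7.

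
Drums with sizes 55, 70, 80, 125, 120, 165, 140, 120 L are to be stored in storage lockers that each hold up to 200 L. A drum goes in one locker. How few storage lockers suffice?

5

Total = 165 + 140 + 125 + 120 + 120 + 80 + 70 + 55 = 875 L.
Lower bound: ⌈875/200⌉ = 5 storage lockers.
A packing using 5 storage lockers:
  locker 1: 165 = 165
  locker 2: 140 + 55 = 195
  locker 3: 125 + 70 = 195
  locker 4: 120 + 80 = 200
  locker 5: 120 = 120
This matches the lower bound, so 5 is optimal.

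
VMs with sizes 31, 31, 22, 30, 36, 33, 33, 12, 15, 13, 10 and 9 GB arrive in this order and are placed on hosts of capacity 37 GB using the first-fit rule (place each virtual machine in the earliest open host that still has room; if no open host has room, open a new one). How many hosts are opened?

9

  31 → host 1 (new)  [load 31/37]
  31 → host 2 (new)  [load 31/37]
  22 → host 3 (new)  [load 22/37]
  30 → host 4 (new)  [load 30/37]
  36 → host 5 (new)  [load 36/37]
  33 → host 6 (new)  [load 33/37]
  33 → host 7 (new)  [load 33/37]
  12 → host 3  [load 34/37]
  15 → host 8 (new)  [load 15/37]
  13 → host 8  [load 28/37]
  10 → host 9 (new)  [load 10/37]
  9 → host 8  [load 37/37]
9 hosts opened.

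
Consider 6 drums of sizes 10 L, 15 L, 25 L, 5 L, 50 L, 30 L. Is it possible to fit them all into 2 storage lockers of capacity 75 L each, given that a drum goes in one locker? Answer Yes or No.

Yes

A valid assignment using 2 storage lockers:
  locker 1: 50 + 25 = 75
  locker 2: 30 + 15 + 10 + 5 = 60
Every load is within 75 L, so 2 storage lockers suffice.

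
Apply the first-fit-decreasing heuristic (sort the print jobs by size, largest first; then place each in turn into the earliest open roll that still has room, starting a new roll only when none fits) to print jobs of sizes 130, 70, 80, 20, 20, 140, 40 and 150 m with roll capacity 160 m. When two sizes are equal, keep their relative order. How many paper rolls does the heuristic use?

5

Sorted descending: 150, 140, 130, 80, 70, 40, 20, 20.
  150 → roll 1 (new)  [load 150/160]
  140 → roll 2 (new)  [load 140/160]
  130 → roll 3 (new)  [load 130/160]
  80 → roll 4 (new)  [load 80/160]
  70 → roll 4  [load 150/160]
  40 → roll 5 (new)  [load 40/160]
  20 → roll 2  [load 160/160]
  20 → roll 3  [load 150/160]
5 paper rolls opened.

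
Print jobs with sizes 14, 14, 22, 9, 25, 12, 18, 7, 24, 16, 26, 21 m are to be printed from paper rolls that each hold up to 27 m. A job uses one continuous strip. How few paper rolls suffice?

Total = 26 + 25 + 24 + 22 + 21 + 18 + 16 + 14 + 14 + 12 + 9 + 7 = 208 m.
Lower bound: ⌈208/27⌉ = 8 paper rolls.
Also, 9 print jobs each exceed 27/2 m, and no two of those can share a roll, so at least 9 paper rolls are needed.
A packing using 9 paper rolls:
  roll 1: 26 = 26
  roll 2: 25 = 25
  roll 3: 24 = 24
  roll 4: 22 = 22
  roll 5: 21 = 21
  roll 6: 18 + 9 = 27
  roll 7: 16 + 7 = 23
  roll 8: 14 + 12 = 26
  roll 9: 14 = 14
This matches the lower bound, so 9 is optimal.

9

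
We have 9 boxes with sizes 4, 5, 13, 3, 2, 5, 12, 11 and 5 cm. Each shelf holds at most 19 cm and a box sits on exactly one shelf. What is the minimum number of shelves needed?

4

Total = 13 + 12 + 11 + 5 + 5 + 5 + 4 + 3 + 2 = 60 cm.
Lower bound: ⌈60/19⌉ = 4 shelves.
A packing using 4 shelves:
  shelf 1: 13 + 5 = 18
  shelf 2: 12 + 5 + 2 = 19
  shelf 3: 11 + 5 + 3 = 19
  shelf 4: 4 = 4
This matches the lower bound, so 4 is optimal.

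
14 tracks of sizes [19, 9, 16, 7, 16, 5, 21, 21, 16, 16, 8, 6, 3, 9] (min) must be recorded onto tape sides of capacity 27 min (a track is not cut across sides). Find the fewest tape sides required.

Total = 21 + 21 + 19 + 16 + 16 + 16 + 16 + 9 + 9 + 8 + 7 + 6 + 5 + 3 = 172 min.
Lower bound: ⌈172/27⌉ = 7 tape sides.
A packing using 7 tape sides:
  side 1: 21 + 6 = 27
  side 2: 21 + 5 = 26
  side 3: 19 + 8 = 27
  side 4: 16 + 9 = 25
  side 5: 16 + 9 = 25
  side 6: 16 + 7 + 3 = 26
  side 7: 16 = 16
This matches the lower bound, so 7 is optimal.

7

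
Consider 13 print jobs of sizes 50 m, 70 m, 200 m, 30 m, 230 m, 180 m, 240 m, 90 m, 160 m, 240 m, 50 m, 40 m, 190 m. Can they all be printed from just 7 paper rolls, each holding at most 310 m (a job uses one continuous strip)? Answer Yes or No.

A valid assignment using 7 paper rolls:
  roll 1: 240 + 70 = 310
  roll 2: 240 + 50 = 290
  roll 3: 230 + 50 + 30 = 310
  roll 4: 200 + 90 = 290
  roll 5: 190 + 40 = 230
  roll 6: 180 = 180
  roll 7: 160 = 160
Every load is within 310 m, so 7 paper rolls suffice.

Yes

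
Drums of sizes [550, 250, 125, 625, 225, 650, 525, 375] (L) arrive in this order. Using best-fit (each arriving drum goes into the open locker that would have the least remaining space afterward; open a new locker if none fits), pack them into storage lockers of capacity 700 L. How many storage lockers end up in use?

  550 → locker 1 (new)  [load 550/700]
  250 → locker 2 (new)  [load 250/700]
  125 → locker 1  [load 675/700]
  625 → locker 3 (new)  [load 625/700]
  225 → locker 2  [load 475/700]
  650 → locker 4 (new)  [load 650/700]
  525 → locker 5 (new)  [load 525/700]
  375 → locker 6 (new)  [load 375/700]
6 storage lockers opened.

6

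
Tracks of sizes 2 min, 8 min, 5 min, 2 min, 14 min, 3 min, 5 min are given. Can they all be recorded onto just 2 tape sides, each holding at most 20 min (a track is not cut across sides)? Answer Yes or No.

A valid assignment using 2 tape sides:
  side 1: 14 + 5 = 19
  side 2: 8 + 5 + 3 + 2 + 2 = 20
Every load is within 20 min, so 2 tape sides suffice.

Yes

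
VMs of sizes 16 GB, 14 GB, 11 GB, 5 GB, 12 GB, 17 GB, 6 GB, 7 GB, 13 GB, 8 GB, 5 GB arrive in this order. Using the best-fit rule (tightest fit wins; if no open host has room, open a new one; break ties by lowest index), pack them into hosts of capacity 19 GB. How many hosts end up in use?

  16 → host 1 (new)  [load 16/19]
  14 → host 2 (new)  [load 14/19]
  11 → host 3 (new)  [load 11/19]
  5 → host 2  [load 19/19]
  12 → host 4 (new)  [load 12/19]
  17 → host 5 (new)  [load 17/19]
  6 → host 4  [load 18/19]
  7 → host 3  [load 18/19]
  13 → host 6 (new)  [load 13/19]
  8 → host 7 (new)  [load 8/19]
  5 → host 6  [load 18/19]
7 hosts opened.

7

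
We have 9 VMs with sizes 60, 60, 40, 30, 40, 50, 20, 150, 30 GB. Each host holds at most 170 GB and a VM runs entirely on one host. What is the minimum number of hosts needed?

3

Total = 150 + 60 + 60 + 50 + 40 + 40 + 30 + 30 + 20 = 480 GB.
Lower bound: ⌈480/170⌉ = 3 hosts.
A packing using 3 hosts:
  host 1: 150 + 20 = 170
  host 2: 60 + 60 + 50 = 170
  host 3: 40 + 40 + 30 + 30 = 140
This matches the lower bound, so 3 is optimal.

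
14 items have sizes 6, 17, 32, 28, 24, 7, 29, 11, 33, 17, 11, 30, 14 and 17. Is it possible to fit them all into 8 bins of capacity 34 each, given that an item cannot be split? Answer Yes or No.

Total = 276; ⌈276/34⌉ = 9.
At least 9 bins are required, but only 8 are allowed.

No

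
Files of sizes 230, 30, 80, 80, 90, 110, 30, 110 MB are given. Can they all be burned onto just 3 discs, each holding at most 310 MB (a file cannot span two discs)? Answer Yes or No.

Yes

A valid assignment using 3 discs:
  disc 1: 230 + 80 = 310
  disc 2: 110 + 110 + 90 = 310
  disc 3: 80 + 30 + 30 = 140
Every load is within 310 MB, so 3 discs suffice.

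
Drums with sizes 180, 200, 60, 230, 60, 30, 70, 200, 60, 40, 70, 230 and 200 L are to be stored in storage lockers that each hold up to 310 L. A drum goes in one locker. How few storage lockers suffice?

6

Total = 230 + 230 + 200 + 200 + 200 + 180 + 70 + 70 + 60 + 60 + 60 + 40 + 30 = 1630 L.
Lower bound: ⌈1630/310⌉ = 6 storage lockers.
A packing using 6 storage lockers:
  locker 1: 230 + 70 = 300
  locker 2: 230 + 70 = 300
  locker 3: 200 + 60 + 40 = 300
  locker 4: 200 + 60 + 30 = 290
  locker 5: 200 + 60 = 260
  locker 6: 180 = 180
This matches the lower bound, so 6 is optimal.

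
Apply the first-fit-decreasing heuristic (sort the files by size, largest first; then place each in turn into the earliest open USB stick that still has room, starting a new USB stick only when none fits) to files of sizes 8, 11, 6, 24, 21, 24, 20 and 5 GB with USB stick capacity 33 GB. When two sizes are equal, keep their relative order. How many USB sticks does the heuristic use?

Sorted descending: 24, 24, 21, 20, 11, 8, 6, 5.
  24 → USB stick 1 (new)  [load 24/33]
  24 → USB stick 2 (new)  [load 24/33]
  21 → USB stick 3 (new)  [load 21/33]
  20 → USB stick 4 (new)  [load 20/33]
  11 → USB stick 3  [load 32/33]
  8 → USB stick 1  [load 32/33]
  6 → USB stick 2  [load 30/33]
  5 → USB stick 4  [load 25/33]
4 USB sticks opened.

4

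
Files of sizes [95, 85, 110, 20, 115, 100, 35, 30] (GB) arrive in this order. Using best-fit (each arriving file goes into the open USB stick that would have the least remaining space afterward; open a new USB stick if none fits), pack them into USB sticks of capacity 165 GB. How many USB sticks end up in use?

  95 → USB stick 1 (new)  [load 95/165]
  85 → USB stick 2 (new)  [load 85/165]
  110 → USB stick 3 (new)  [load 110/165]
  20 → USB stick 3  [load 130/165]
  115 → USB stick 4 (new)  [load 115/165]
  100 → USB stick 5 (new)  [load 100/165]
  35 → USB stick 3  [load 165/165]
  30 → USB stick 4  [load 145/165]
5 USB sticks opened.

5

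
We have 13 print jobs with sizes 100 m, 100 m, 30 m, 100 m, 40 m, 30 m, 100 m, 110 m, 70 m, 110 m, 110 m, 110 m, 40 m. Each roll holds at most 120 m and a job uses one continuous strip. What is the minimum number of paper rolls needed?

10

Total = 110 + 110 + 110 + 110 + 100 + 100 + 100 + 100 + 70 + 40 + 40 + 30 + 30 = 1050 m.
Lower bound: ⌈1050/120⌉ = 9 paper rolls.
A packing using 10 paper rolls:
  roll 1: 110 = 110
  roll 2: 110 = 110
  roll 3: 110 = 110
  roll 4: 110 = 110
  roll 5: 100 = 100
  roll 6: 100 = 100
  roll 7: 100 = 100
  roll 8: 100 = 100
  roll 9: 70 + 40 = 110
  roll 10: 40 + 30 + 30 = 100
No arrangement into 9 paper rolls stays within capacity, so 10 is optimal.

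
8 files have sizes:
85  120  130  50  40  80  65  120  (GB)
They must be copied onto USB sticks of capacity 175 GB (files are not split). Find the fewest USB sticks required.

Total = 130 + 120 + 120 + 85 + 80 + 65 + 50 + 40 = 690 GB.
Lower bound: ⌈690/175⌉ = 4 USB sticks.
A packing using 5 USB sticks:
  USB stick 1: 130 + 40 = 170
  USB stick 2: 120 + 50 = 170
  USB stick 3: 120 = 120
  USB stick 4: 85 + 80 = 165
  USB stick 5: 65 = 65
No arrangement into 4 USB sticks stays within capacity, so 5 is optimal.

5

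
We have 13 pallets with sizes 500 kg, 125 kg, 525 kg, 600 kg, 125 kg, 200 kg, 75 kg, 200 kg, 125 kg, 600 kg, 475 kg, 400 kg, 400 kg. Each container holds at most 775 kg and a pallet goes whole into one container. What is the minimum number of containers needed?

Total = 600 + 600 + 525 + 500 + 475 + 400 + 400 + 200 + 200 + 125 + 125 + 125 + 75 = 4350 kg.
Lower bound: ⌈4350/775⌉ = 6 containers.
Also, 7 pallets each exceed 775/2 kg, and no two of those can share a container, so at least 7 containers are needed.
A packing using 7 containers:
  container 1: 600 + 125 = 725
  container 2: 600 + 125 = 725
  container 3: 525 + 200 = 725
  container 4: 500 + 200 + 75 = 775
  container 5: 475 + 125 = 600
  container 6: 400 = 400
  container 7: 400 = 400
This matches the lower bound, so 7 is optimal.

7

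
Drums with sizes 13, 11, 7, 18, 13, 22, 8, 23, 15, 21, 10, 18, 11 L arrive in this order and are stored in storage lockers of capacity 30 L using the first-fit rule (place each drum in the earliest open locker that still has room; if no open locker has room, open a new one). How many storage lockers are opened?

  13 → locker 1 (new)  [load 13/30]
  11 → locker 1  [load 24/30]
  7 → locker 2 (new)  [load 7/30]
  18 → locker 2  [load 25/30]
  13 → locker 3 (new)  [load 13/30]
  22 → locker 4 (new)  [load 22/30]
  8 → locker 3  [load 21/30]
  23 → locker 5 (new)  [load 23/30]
  15 → locker 6 (new)  [load 15/30]
  21 → locker 7 (new)  [load 21/30]
  10 → locker 6  [load 25/30]
  18 → locker 8 (new)  [load 18/30]
  11 → locker 8  [load 29/30]
8 storage lockers opened.

8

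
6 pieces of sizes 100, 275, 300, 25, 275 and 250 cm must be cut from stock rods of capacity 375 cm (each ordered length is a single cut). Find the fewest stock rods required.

4

Total = 300 + 275 + 275 + 250 + 100 + 25 = 1225 cm.
Lower bound: ⌈1225/375⌉ = 4 stock rods.
A packing using 4 stock rods:
  stock rod 1: 300 + 25 = 325
  stock rod 2: 275 + 100 = 375
  stock rod 3: 275 = 275
  stock rod 4: 250 = 250
This matches the lower bound, so 4 is optimal.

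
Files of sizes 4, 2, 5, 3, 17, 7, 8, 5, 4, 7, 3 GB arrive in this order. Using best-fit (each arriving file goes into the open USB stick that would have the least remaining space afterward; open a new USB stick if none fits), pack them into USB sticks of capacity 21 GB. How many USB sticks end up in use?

  4 → USB stick 1 (new)  [load 4/21]
  2 → USB stick 1  [load 6/21]
  5 → USB stick 1  [load 11/21]
  3 → USB stick 1  [load 14/21]
  17 → USB stick 2 (new)  [load 17/21]
  7 → USB stick 1  [load 21/21]
  8 → USB stick 3 (new)  [load 8/21]
  5 → USB stick 3  [load 13/21]
  4 → USB stick 2  [load 21/21]
  7 → USB stick 3  [load 20/21]
  3 → USB stick 4 (new)  [load 3/21]
4 USB sticks opened.

4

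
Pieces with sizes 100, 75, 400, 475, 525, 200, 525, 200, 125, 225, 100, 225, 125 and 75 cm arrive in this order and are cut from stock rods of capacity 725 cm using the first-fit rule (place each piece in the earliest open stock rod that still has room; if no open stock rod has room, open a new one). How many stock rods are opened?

5

  100 → stock rod 1 (new)  [load 100/725]
  75 → stock rod 1  [load 175/725]
  400 → stock rod 1  [load 575/725]
  475 → stock rod 2 (new)  [load 475/725]
  525 → stock rod 3 (new)  [load 525/725]
  200 → stock rod 2  [load 675/725]
  525 → stock rod 4 (new)  [load 525/725]
  200 → stock rod 3  [load 725/725]
  125 → stock rod 1  [load 700/725]
  225 → stock rod 5 (new)  [load 225/725]
  100 → stock rod 4  [load 625/725]
  225 → stock rod 5  [load 450/725]
  125 → stock rod 5  [load 575/725]
  75 → stock rod 4  [load 700/725]
5 stock rods opened.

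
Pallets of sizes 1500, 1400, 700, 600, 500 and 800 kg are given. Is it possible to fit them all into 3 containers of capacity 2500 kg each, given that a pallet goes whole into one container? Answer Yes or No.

A valid assignment using 3 containers:
  container 1: 1500 + 800 = 2300
  container 2: 1400 + 700 = 2100
  container 3: 600 + 500 = 1100
Every load is within 2500 kg, so 3 containers suffice.

Yes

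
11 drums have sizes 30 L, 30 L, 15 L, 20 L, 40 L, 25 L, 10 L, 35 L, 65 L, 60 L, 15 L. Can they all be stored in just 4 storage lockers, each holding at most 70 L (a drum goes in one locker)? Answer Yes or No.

No

Total = 345 L; ⌈345/70⌉ = 5.
At least 5 storage lockers are required, but only 4 are allowed.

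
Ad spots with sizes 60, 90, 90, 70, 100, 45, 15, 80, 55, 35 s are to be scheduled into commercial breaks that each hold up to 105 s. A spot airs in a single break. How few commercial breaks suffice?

Total = 100 + 90 + 90 + 80 + 70 + 60 + 55 + 45 + 35 + 15 = 640 s.
Lower bound: ⌈640/105⌉ = 7 commercial breaks.
A packing using 7 commercial breaks:
  break 1: 100 = 100
  break 2: 90 + 15 = 105
  break 3: 90 = 90
  break 4: 80 = 80
  break 5: 70 + 35 = 105
  break 6: 60 + 45 = 105
  break 7: 55 = 55
This matches the lower bound, so 7 is optimal.

7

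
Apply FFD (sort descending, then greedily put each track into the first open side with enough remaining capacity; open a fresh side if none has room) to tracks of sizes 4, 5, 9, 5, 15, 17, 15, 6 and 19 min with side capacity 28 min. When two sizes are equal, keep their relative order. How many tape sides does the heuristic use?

Sorted descending: 19, 17, 15, 15, 9, 6, 5, 5, 4.
  19 → side 1 (new)  [load 19/28]
  17 → side 2 (new)  [load 17/28]
  15 → side 3 (new)  [load 15/28]
  15 → side 4 (new)  [load 15/28]
  9 → side 1  [load 28/28]
  6 → side 2  [load 23/28]
  5 → side 2  [load 28/28]
  5 → side 3  [load 20/28]
  4 → side 3  [load 24/28]
4 tape sides opened.

4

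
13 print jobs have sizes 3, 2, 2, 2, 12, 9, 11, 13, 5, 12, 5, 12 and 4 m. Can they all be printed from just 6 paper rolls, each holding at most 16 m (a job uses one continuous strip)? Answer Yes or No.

A valid assignment using 6 paper rolls:
  roll 1: 13 + 3 = 16
  roll 2: 12 + 4 = 16
  roll 3: 12 + 2 + 2 = 16
  roll 4: 12 + 2 = 14
  roll 5: 11 + 5 = 16
  roll 6: 9 + 5 = 14
Every load is within 16 m, so 6 paper rolls suffice.

Yes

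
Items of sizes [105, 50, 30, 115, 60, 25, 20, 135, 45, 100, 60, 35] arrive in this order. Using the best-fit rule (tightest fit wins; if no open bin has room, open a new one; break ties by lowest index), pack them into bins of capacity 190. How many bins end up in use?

  105 → bin 1 (new)  [load 105/190]
  50 → bin 1  [load 155/190]
  30 → bin 1  [load 185/190]
  115 → bin 2 (new)  [load 115/190]
  60 → bin 2  [load 175/190]
  25 → bin 3 (new)  [load 25/190]
  20 → bin 3  [load 45/190]
  135 → bin 3  [load 180/190]
  45 → bin 4 (new)  [load 45/190]
  100 → bin 4  [load 145/190]
  60 → bin 5 (new)  [load 60/190]
  35 → bin 4  [load 180/190]
5 bins opened.

5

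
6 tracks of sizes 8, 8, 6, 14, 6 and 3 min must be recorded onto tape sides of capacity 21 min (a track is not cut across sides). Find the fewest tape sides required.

Total = 14 + 8 + 8 + 6 + 6 + 3 = 45 min.
Lower bound: ⌈45/21⌉ = 3 tape sides.
A packing using 3 tape sides:
  side 1: 14 + 6 = 20
  side 2: 8 + 8 + 3 = 19
  side 3: 6 = 6
This matches the lower bound, so 3 is optimal.

3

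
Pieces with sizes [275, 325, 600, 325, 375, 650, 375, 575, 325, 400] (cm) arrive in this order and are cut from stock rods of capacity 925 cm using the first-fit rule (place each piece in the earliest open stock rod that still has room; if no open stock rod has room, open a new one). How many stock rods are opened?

  275 → stock rod 1 (new)  [load 275/925]
  325 → stock rod 1  [load 600/925]
  600 → stock rod 2 (new)  [load 600/925]
  325 → stock rod 1  [load 925/925]
  375 → stock rod 3 (new)  [load 375/925]
  650 → stock rod 4 (new)  [load 650/925]
  375 → stock rod 3  [load 750/925]
  575 → stock rod 5 (new)  [load 575/925]
  325 → stock rod 2  [load 925/925]
  400 → stock rod 6 (new)  [load 400/925]
6 stock rods opened.

6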